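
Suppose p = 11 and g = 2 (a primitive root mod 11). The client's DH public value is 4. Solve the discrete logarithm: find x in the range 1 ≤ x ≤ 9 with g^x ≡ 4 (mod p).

Try successive powers of 2 modulo 11:
2^1 ≡ 2
2^2 ≡ 4
Found: x = 2.

2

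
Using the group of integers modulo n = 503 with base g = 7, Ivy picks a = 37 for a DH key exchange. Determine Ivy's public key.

344

Public value = 7^37 (mod 503).
7^1 ≡ 7 (mod 503)
7^2 = (7^1)^2 ≡ 7^2 = 49 ≡ 49 (mod 503)
7^4 = (7^2)^2 ≡ 49^2 = 2401 ≡ 389 (mod 503)
7^8 = (7^4)^2 ≡ 389^2 = 151321 ≡ 421 (mod 503)
7^16 = (7^8)^2 ≡ 421^2 = 177241 ≡ 185 (mod 503)
7^32 = (7^16)^2 ≡ 185^2 = 34225 ≡ 21 (mod 503)
7^37 = 7^32 · 7^4 · 7^1 ≡ 21 · 389 · 7 ≡ 344 (mod 503).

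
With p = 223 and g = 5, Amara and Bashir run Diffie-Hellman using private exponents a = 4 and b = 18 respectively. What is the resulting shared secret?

Amara sends A = g^a mod p = 5^4 mod 223.
5^1 ≡ 5 (mod 223)
5^2 = (5^1)^2 ≡ 5^2 = 25 ≡ 25 (mod 223)
5^4 = (5^2)^2 ≡ 25^2 = 625 ≡ 179 (mod 223)
So A = 179. Bashir then computes K = A^b mod p = 179^18 mod 223.
179^1 ≡ 179 (mod 223)
179^2 = (179^1)^2 ≡ 179^2 = 32041 ≡ 152 (mod 223)
179^4 = (179^2)^2 ≡ 152^2 = 23104 ≡ 135 (mod 223)
179^8 = (179^4)^2 ≡ 135^2 = 18225 ≡ 162 (mod 223)
179^16 = (179^8)^2 ≡ 162^2 = 26244 ≡ 153 (mod 223)
179^18 = 179^16 · 179^2 ≡ 153 · 152 ≡ 64 (mod 223).

64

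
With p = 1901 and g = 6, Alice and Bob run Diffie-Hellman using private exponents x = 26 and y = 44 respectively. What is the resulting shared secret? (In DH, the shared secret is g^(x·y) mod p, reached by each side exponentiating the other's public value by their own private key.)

Bob sends B = g^y mod p = 6^44 mod 1901.
6^1 ≡ 6 (mod 1901)
6^2 = (6^1)^2 ≡ 6^2 = 36 ≡ 36 (mod 1901)
6^4 = (6^2)^2 ≡ 36^2 = 1296 ≡ 1296 (mod 1901)
6^8 = (6^4)^2 ≡ 1296^2 = 1679616 ≡ 1033 (mod 1901)
6^16 = (6^8)^2 ≡ 1033^2 = 1067089 ≡ 628 (mod 1901)
6^32 = (6^16)^2 ≡ 628^2 = 394384 ≡ 877 (mod 1901)
6^44 = 6^32 · 6^8 · 6^4 ≡ 877 · 1033 · 1296 ≡ 114 (mod 1901).
So B = 114. Alice then computes K = B^x mod p = 114^26 mod 1901.
114^1 ≡ 114 (mod 1901)
114^2 = (114^1)^2 ≡ 114^2 = 12996 ≡ 1590 (mod 1901)
114^4 = (114^2)^2 ≡ 1590^2 = 2528100 ≡ 1671 (mod 1901)
114^8 = (114^4)^2 ≡ 1671^2 = 2792241 ≡ 1573 (mod 1901)
114^16 = (114^8)^2 ≡ 1573^2 = 2474329 ≡ 1128 (mod 1901)
114^26 = 114^16 · 114^8 · 114^2 ≡ 1128 · 1573 · 1590 ≡ 1296 (mod 1901).

1296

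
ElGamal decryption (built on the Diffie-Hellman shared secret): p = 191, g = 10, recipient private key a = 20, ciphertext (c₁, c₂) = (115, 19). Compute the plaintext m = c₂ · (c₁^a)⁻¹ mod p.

116

Shared mask s = c₁^a mod p = 115^20 mod 191.
115^1 ≡ 115 (mod 191)
115^2 = (115^1)^2 ≡ 115^2 = 13225 ≡ 46 (mod 191)
115^4 = (115^2)^2 ≡ 46^2 = 2116 ≡ 15 (mod 191)
115^8 = (115^4)^2 ≡ 15^2 = 225 ≡ 34 (mod 191)
115^16 = (115^8)^2 ≡ 34^2 = 1156 ≡ 10 (mod 191)
115^20 = 115^16 · 115^4 ≡ 10 · 15 ≡ 150 (mod 191).
So s = 150; s⁻¹ ≡ 177 (mod 191).
m = c₂ · s⁻¹ mod 191 = 19 · 177 mod 191 = 116.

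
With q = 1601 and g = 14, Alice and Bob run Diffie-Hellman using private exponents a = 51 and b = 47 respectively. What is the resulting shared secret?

Alice sends A = g^a mod q = 14^51 mod 1601.
14^1 ≡ 14 (mod 1601)
14^2 = (14^1)^2 ≡ 14^2 = 196 ≡ 196 (mod 1601)
14^4 = (14^2)^2 ≡ 196^2 = 38416 ≡ 1593 (mod 1601)
14^8 = (14^4)^2 ≡ 1593^2 = 2537649 ≡ 64 (mod 1601)
14^16 = (14^8)^2 ≡ 64^2 = 4096 ≡ 894 (mod 1601)
14^32 = (14^16)^2 ≡ 894^2 = 799236 ≡ 337 (mod 1601)
14^51 = 14^32 · 14^16 · 14^2 · 14^1 ≡ 337 · 894 · 196 · 14 ≡ 63 (mod 1601).
So A = 63. Bob then computes K = A^b mod q = 63^47 mod 1601.
63^1 ≡ 63 (mod 1601)
63^2 = (63^1)^2 ≡ 63^2 = 3969 ≡ 767 (mod 1601)
63^4 = (63^2)^2 ≡ 767^2 = 588289 ≡ 722 (mod 1601)
63^8 = (63^4)^2 ≡ 722^2 = 521284 ≡ 959 (mod 1601)
63^16 = (63^8)^2 ≡ 959^2 = 919681 ≡ 707 (mod 1601)
63^32 = (63^16)^2 ≡ 707^2 = 499849 ≡ 337 (mod 1601)
63^47 = 63^32 · 63^8 · 63^4 · 63^2 · 63^1 ≡ 337 · 959 · 722 · 767 · 63 ≡ 402 (mod 1601).

402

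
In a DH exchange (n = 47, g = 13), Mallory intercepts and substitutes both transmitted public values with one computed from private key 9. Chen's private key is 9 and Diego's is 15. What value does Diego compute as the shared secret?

43

Diego receives Mallory's public value M = 13^9 mod 47 instead of the honest one.
13^1 ≡ 13 (mod 47)
13^2 = (13^1)^2 ≡ 13^2 = 169 ≡ 28 (mod 47)
13^4 = (13^2)^2 ≡ 28^2 = 784 ≡ 32 (mod 47)
13^8 = (13^4)^2 ≡ 32^2 = 1024 ≡ 37 (mod 47)
13^9 = 13^8 · 13^1 ≡ 37 · 13 ≡ 11 (mod 47).
So M = 11. Diego computes K = M^15 mod 47.
11^1 ≡ 11 (mod 47)
11^2 = (11^1)^2 ≡ 11^2 = 121 ≡ 27 (mod 47)
11^4 = (11^2)^2 ≡ 27^2 = 729 ≡ 24 (mod 47)
11^8 = (11^4)^2 ≡ 24^2 = 576 ≡ 12 (mod 47)
11^15 = 11^8 · 11^4 · 11^2 · 11^1 ≡ 12 · 24 · 27 · 11 ≡ 43 (mod 47).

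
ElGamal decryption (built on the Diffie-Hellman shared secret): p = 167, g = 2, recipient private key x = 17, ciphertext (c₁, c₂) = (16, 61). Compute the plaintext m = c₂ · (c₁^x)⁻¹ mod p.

25

Shared mask s = c₁^x mod p = 16^17 mod 167.
16^1 ≡ 16 (mod 167)
16^2 = (16^1)^2 ≡ 16^2 = 256 ≡ 89 (mod 167)
16^4 = (16^2)^2 ≡ 89^2 = 7921 ≡ 72 (mod 167)
16^8 = (16^4)^2 ≡ 72^2 = 5184 ≡ 7 (mod 167)
16^16 = (16^8)^2 ≡ 7^2 = 49 ≡ 49 (mod 167)
16^17 = 16^16 · 16^1 ≡ 49 · 16 ≡ 116 (mod 167).
So s = 116; s⁻¹ ≡ 36 (mod 167).
m = c₂ · s⁻¹ mod 167 = 61 · 36 mod 167 = 25.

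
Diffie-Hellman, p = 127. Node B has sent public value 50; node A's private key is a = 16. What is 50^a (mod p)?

Shared key K = 50^16 mod 127.
50^1 ≡ 50 (mod 127)
50^2 = (50^1)^2 ≡ 50^2 = 2500 ≡ 87 (mod 127)
50^4 = (50^2)^2 ≡ 87^2 = 7569 ≡ 76 (mod 127)
50^8 = (50^4)^2 ≡ 76^2 = 5776 ≡ 61 (mod 127)
50^16 = (50^8)^2 ≡ 61^2 = 3721 ≡ 38 (mod 127)

38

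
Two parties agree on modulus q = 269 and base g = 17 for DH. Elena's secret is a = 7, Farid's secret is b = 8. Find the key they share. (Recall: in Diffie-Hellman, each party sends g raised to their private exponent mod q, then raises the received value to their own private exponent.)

78

Farid sends B = g^b mod q = 17^8 mod 269.
17^1 ≡ 17 (mod 269)
17^2 = (17^1)^2 ≡ 17^2 = 289 ≡ 20 (mod 269)
17^4 = (17^2)^2 ≡ 20^2 = 400 ≡ 131 (mod 269)
17^8 = (17^4)^2 ≡ 131^2 = 17161 ≡ 214 (mod 269)
So B = 214. Elena then computes K = B^a mod q = 214^7 mod 269.
214^1 ≡ 214 (mod 269)
214^2 = (214^1)^2 ≡ 214^2 = 45796 ≡ 66 (mod 269)
214^4 = (214^2)^2 ≡ 66^2 = 4356 ≡ 52 (mod 269)
214^7 = 214^4 · 214^2 · 214^1 ≡ 52 · 66 · 214 ≡ 78 (mod 269).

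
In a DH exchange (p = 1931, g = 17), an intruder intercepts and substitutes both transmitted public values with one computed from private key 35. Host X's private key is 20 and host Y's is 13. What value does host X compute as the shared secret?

1045

Host X receives an intruder's public value M = 17^35 mod 1931 instead of the honest one.
17^1 ≡ 17 (mod 1931)
17^2 = (17^1)^2 ≡ 17^2 = 289 ≡ 289 (mod 1931)
17^4 = (17^2)^2 ≡ 289^2 = 83521 ≡ 488 (mod 1931)
17^8 = (17^4)^2 ≡ 488^2 = 238144 ≡ 631 (mod 1931)
17^16 = (17^8)^2 ≡ 631^2 = 398161 ≡ 375 (mod 1931)
17^32 = (17^16)^2 ≡ 375^2 = 140625 ≡ 1593 (mod 1931)
17^35 = 17^32 · 17^2 · 17^1 ≡ 1593 · 289 · 17 ≡ 66 (mod 1931).
So M = 66. Host X computes K = M^20 mod 1931.
66^1 ≡ 66 (mod 1931)
66^2 = (66^1)^2 ≡ 66^2 = 4356 ≡ 494 (mod 1931)
66^4 = (66^2)^2 ≡ 494^2 = 244036 ≡ 730 (mod 1931)
66^8 = (66^4)^2 ≡ 730^2 = 532900 ≡ 1875 (mod 1931)
66^16 = (66^8)^2 ≡ 1875^2 = 3515625 ≡ 1205 (mod 1931)
66^20 = 66^16 · 66^4 ≡ 1205 · 730 ≡ 1045 (mod 1931).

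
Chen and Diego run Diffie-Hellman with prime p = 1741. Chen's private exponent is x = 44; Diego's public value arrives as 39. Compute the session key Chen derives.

625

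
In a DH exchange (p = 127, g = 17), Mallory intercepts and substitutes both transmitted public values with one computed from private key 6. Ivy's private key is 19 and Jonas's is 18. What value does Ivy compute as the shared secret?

25

Ivy receives Mallory's public value M = 17^6 mod 127 instead of the honest one.
17^1 ≡ 17 (mod 127)
17^2 = (17^1)^2 ≡ 17^2 = 289 ≡ 35 (mod 127)
17^4 = (17^2)^2 ≡ 35^2 = 1225 ≡ 82 (mod 127)
17^6 = 17^4 · 17^2 ≡ 82 · 35 ≡ 76 (mod 127).
So M = 76. Ivy computes K = M^19 mod 127.
76^1 ≡ 76 (mod 127)
76^2 = (76^1)^2 ≡ 76^2 = 5776 ≡ 61 (mod 127)
76^4 = (76^2)^2 ≡ 61^2 = 3721 ≡ 38 (mod 127)
76^8 = (76^4)^2 ≡ 38^2 = 1444 ≡ 47 (mod 127)
76^16 = (76^8)^2 ≡ 47^2 = 2209 ≡ 50 (mod 127)
76^19 = 76^16 · 76^2 · 76^1 ≡ 50 · 61 · 76 ≡ 25 (mod 127).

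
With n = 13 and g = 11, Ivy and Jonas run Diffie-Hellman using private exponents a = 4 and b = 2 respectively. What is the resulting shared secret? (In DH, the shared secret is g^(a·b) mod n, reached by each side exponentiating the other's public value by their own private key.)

9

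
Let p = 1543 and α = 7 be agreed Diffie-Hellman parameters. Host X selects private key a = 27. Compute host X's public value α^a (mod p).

Public value = 7^27 (mod 1543).
7^1 ≡ 7 (mod 1543)
7^2 = (7^1)^2 ≡ 7^2 = 49 ≡ 49 (mod 1543)
7^4 = (7^2)^2 ≡ 49^2 = 2401 ≡ 858 (mod 1543)
7^8 = (7^4)^2 ≡ 858^2 = 736164 ≡ 153 (mod 1543)
7^16 = (7^8)^2 ≡ 153^2 = 23409 ≡ 264 (mod 1543)
7^27 = 7^16 · 7^8 · 7^2 · 7^1 ≡ 264 · 153 · 49 · 7 ≡ 1402 (mod 1543).

1402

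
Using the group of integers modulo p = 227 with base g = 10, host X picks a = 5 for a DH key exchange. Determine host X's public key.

120

Public value = 10^5 mod 227.
10^1 ≡ 10 (mod 227)
10^2 = (10^1)^2 ≡ 10^2 = 100 ≡ 100 (mod 227)
10^4 = (10^2)^2 ≡ 100^2 = 10000 ≡ 12 (mod 227)
10^5 = 10^4 · 10^1 ≡ 12 · 10 ≡ 120 (mod 227).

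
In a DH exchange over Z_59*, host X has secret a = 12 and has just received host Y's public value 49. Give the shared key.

22

Shared key K = 49^12 mod 59.
49^1 ≡ 49 (mod 59)
49^2 = (49^1)^2 ≡ 49^2 = 2401 ≡ 41 (mod 59)
49^4 = (49^2)^2 ≡ 41^2 = 1681 ≡ 29 (mod 59)
49^8 = (49^4)^2 ≡ 29^2 = 841 ≡ 15 (mod 59)
49^12 = 49^8 · 49^4 ≡ 15 · 29 ≡ 22 (mod 59).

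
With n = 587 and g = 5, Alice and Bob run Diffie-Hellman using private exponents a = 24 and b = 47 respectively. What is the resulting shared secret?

Alice sends A = g^a mod n = 5^24 mod 587.
5^1 ≡ 5 (mod 587)
5^2 = (5^1)^2 ≡ 5^2 = 25 ≡ 25 (mod 587)
5^4 = (5^2)^2 ≡ 25^2 = 625 ≡ 38 (mod 587)
5^8 = (5^4)^2 ≡ 38^2 = 1444 ≡ 270 (mod 587)
5^16 = (5^8)^2 ≡ 270^2 = 72900 ≡ 112 (mod 587)
5^24 = 5^16 · 5^8 ≡ 112 · 270 ≡ 303 (mod 587).
So A = 303. Bob then computes K = A^b mod n = 303^47 mod 587.
303^1 ≡ 303 (mod 587)
303^2 = (303^1)^2 ≡ 303^2 = 91809 ≡ 237 (mod 587)
303^4 = (303^2)^2 ≡ 237^2 = 56169 ≡ 404 (mod 587)
303^8 = (303^4)^2 ≡ 404^2 = 163216 ≡ 30 (mod 587)
303^16 = (303^8)^2 ≡ 30^2 = 900 ≡ 313 (mod 587)
303^32 = (303^16)^2 ≡ 313^2 = 97969 ≡ 527 (mod 587)
303^47 = 303^32 · 303^8 · 303^4 · 303^2 · 303^1 ≡ 527 · 30 · 404 · 237 · 303 ≡ 124 (mod 587).

124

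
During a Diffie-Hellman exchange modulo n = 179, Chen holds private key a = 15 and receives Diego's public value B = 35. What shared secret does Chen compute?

128

Shared key K = 35^15 mod 179.
35^1 ≡ 35 (mod 179)
35^2 = (35^1)^2 ≡ 35^2 = 1225 ≡ 151 (mod 179)
35^4 = (35^2)^2 ≡ 151^2 = 22801 ≡ 68 (mod 179)
35^8 = (35^4)^2 ≡ 68^2 = 4624 ≡ 149 (mod 179)
35^15 = 35^8 · 35^4 · 35^2 · 35^1 ≡ 149 · 68 · 151 · 35 ≡ 128 (mod 179).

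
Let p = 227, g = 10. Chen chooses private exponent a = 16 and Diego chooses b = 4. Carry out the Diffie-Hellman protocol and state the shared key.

59

Chen sends A = g^a mod p = 10^16 mod 227.
10^1 ≡ 10 (mod 227)
10^2 = (10^1)^2 ≡ 10^2 = 100 ≡ 100 (mod 227)
10^4 = (10^2)^2 ≡ 100^2 = 10000 ≡ 12 (mod 227)
10^8 = (10^4)^2 ≡ 12^2 = 144 ≡ 144 (mod 227)
10^16 = (10^8)^2 ≡ 144^2 = 20736 ≡ 79 (mod 227)
So A = 79. Diego then computes K = A^b mod p = 79^4 mod 227.
79^1 ≡ 79 (mod 227)
79^2 = (79^1)^2 ≡ 79^2 = 6241 ≡ 112 (mod 227)
79^4 = (79^2)^2 ≡ 112^2 = 12544 ≡ 59 (mod 227)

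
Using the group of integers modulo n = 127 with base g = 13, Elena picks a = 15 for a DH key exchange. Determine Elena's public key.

Public value = 13^15 mod 127.
13^1 ≡ 13 (mod 127)
13^2 = (13^1)^2 ≡ 13^2 = 169 ≡ 42 (mod 127)
13^4 = (13^2)^2 ≡ 42^2 = 1764 ≡ 113 (mod 127)
13^8 = (13^4)^2 ≡ 113^2 = 12769 ≡ 69 (mod 127)
13^15 = 13^8 · 13^4 · 13^2 · 13^1 ≡ 69 · 113 · 42 · 13 ≡ 122 (mod 127).

122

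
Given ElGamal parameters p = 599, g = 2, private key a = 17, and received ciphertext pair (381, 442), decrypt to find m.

200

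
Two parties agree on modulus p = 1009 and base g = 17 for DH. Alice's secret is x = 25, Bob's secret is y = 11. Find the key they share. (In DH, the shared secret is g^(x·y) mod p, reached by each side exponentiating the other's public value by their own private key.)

Bob sends B = g^y mod p = 17^11 mod 1009.
17^1 ≡ 17 (mod 1009)
17^2 = (17^1)^2 ≡ 17^2 = 289 ≡ 289 (mod 1009)
17^4 = (17^2)^2 ≡ 289^2 = 83521 ≡ 783 (mod 1009)
17^8 = (17^4)^2 ≡ 783^2 = 613089 ≡ 626 (mod 1009)
17^11 = 17^8 · 17^2 · 17^1 ≡ 626 · 289 · 17 ≡ 106 (mod 1009).
So B = 106. Alice then computes K = B^x mod p = 106^25 mod 1009.
106^1 ≡ 106 (mod 1009)
106^2 = (106^1)^2 ≡ 106^2 = 11236 ≡ 137 (mod 1009)
106^4 = (106^2)^2 ≡ 137^2 = 18769 ≡ 607 (mod 1009)
106^8 = (106^4)^2 ≡ 607^2 = 368449 ≡ 164 (mod 1009)
106^16 = (106^8)^2 ≡ 164^2 = 26896 ≡ 662 (mod 1009)
106^25 = 106^16 · 106^8 · 106^1 ≡ 662 · 164 · 106 ≡ 563 (mod 1009).

563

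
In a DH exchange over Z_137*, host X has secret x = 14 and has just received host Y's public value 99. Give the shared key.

59

Shared key K = 99^14 mod 137.
99^1 ≡ 99 (mod 137)
99^2 = (99^1)^2 ≡ 99^2 = 9801 ≡ 74 (mod 137)
99^4 = (99^2)^2 ≡ 74^2 = 5476 ≡ 133 (mod 137)
99^8 = (99^4)^2 ≡ 133^2 = 17689 ≡ 16 (mod 137)
99^14 = 99^8 · 99^4 · 99^2 ≡ 16 · 133 · 74 ≡ 59 (mod 137).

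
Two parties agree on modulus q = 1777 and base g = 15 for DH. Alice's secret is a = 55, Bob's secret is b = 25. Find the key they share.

348

Bob sends B = g^b mod q = 15^25 mod 1777.
15^1 ≡ 15 (mod 1777)
15^2 = (15^1)^2 ≡ 15^2 = 225 ≡ 225 (mod 1777)
15^4 = (15^2)^2 ≡ 225^2 = 50625 ≡ 869 (mod 1777)
15^8 = (15^4)^2 ≡ 869^2 = 755161 ≡ 1713 (mod 1777)
15^16 = (15^8)^2 ≡ 1713^2 = 2934369 ≡ 542 (mod 1777)
15^25 = 15^16 · 15^8 · 15^1 ≡ 542 · 1713 · 15 ≡ 341 (mod 1777).
So B = 341. Alice then computes K = B^a mod q = 341^55 mod 1777.
341^1 ≡ 341 (mod 1777)
341^2 = (341^1)^2 ≡ 341^2 = 116281 ≡ 776 (mod 1777)
341^4 = (341^2)^2 ≡ 776^2 = 602176 ≡ 1550 (mod 1777)
341^8 = (341^4)^2 ≡ 1550^2 = 2402500 ≡ 1773 (mod 1777)
341^16 = (341^8)^2 ≡ 1773^2 = 3143529 ≡ 16 (mod 1777)
341^32 = (341^16)^2 ≡ 16^2 = 256 ≡ 256 (mod 1777)
341^55 = 341^32 · 341^16 · 341^4 · 341^2 · 341^1 ≡ 256 · 16 · 1550 · 776 · 341 ≡ 348 (mod 1777).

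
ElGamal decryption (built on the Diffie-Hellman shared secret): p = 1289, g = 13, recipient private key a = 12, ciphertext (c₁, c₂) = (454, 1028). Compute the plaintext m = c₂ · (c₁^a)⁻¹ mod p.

Shared mask s = c₁^a mod p = 454^12 mod 1289.
454^1 ≡ 454 (mod 1289)
454^2 = (454^1)^2 ≡ 454^2 = 206116 ≡ 1165 (mod 1289)
454^4 = (454^2)^2 ≡ 1165^2 = 1357225 ≡ 1197 (mod 1289)
454^8 = (454^4)^2 ≡ 1197^2 = 1432809 ≡ 730 (mod 1289)
454^12 = 454^8 · 454^4 ≡ 730 · 1197 ≡ 1157 (mod 1289).
So s = 1157; s⁻¹ ≡ 166 (mod 1289).
m = c₂ · s⁻¹ mod 1289 = 1028 · 166 mod 1289 = 500.

500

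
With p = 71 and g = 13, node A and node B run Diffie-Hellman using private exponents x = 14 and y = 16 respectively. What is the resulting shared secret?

Node B sends B = g^y mod p = 13^16 mod 71.
13^1 ≡ 13 (mod 71)
13^2 = (13^1)^2 ≡ 13^2 = 169 ≡ 27 (mod 71)
13^4 = (13^2)^2 ≡ 27^2 = 729 ≡ 19 (mod 71)
13^8 = (13^4)^2 ≡ 19^2 = 361 ≡ 6 (mod 71)
13^16 = (13^8)^2 ≡ 6^2 = 36 ≡ 36 (mod 71)
So B = 36. Node A then computes K = B^x mod p = 36^14 mod 71.
36^1 ≡ 36 (mod 71)
36^2 = (36^1)^2 ≡ 36^2 = 1296 ≡ 18 (mod 71)
36^4 = (36^2)^2 ≡ 18^2 = 324 ≡ 40 (mod 71)
36^8 = (36^4)^2 ≡ 40^2 = 1600 ≡ 38 (mod 71)
36^14 = 36^8 · 36^4 · 36^2 ≡ 38 · 40 · 18 ≡ 25 (mod 71).

25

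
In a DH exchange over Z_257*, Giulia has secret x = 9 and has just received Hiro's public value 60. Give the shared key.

189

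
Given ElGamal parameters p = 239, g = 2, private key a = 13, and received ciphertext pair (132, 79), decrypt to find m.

205

Shared mask s = c₁^a mod p = 132^13 mod 239.
132^1 ≡ 132 (mod 239)
132^2 = (132^1)^2 ≡ 132^2 = 17424 ≡ 216 (mod 239)
132^4 = (132^2)^2 ≡ 216^2 = 46656 ≡ 51 (mod 239)
132^8 = (132^4)^2 ≡ 51^2 = 2601 ≡ 211 (mod 239)
132^13 = 132^8 · 132^4 · 132^1 ≡ 211 · 51 · 132 ≡ 75 (mod 239).
So s = 75; s⁻¹ ≡ 51 (mod 239).
m = c₂ · s⁻¹ mod 239 = 79 · 51 mod 239 = 205.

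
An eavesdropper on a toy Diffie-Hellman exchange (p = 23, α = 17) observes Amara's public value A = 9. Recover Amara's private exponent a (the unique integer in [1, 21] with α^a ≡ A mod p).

Try successive powers of 17 modulo 23:
17^1 ≡ 17
17^2 ≡ 13
17^3 ≡ 14
17^4 ≡ 8
17^5 ≡ 21
17^6 ≡ 12
17^7 ≡ 20
17^8 ≡ 18
17^9 ≡ 7
17^10 ≡ 4
17^11 ≡ 22
17^12 ≡ 6
17^13 ≡ 10
17^14 ≡ 9
Found: a = 14.

14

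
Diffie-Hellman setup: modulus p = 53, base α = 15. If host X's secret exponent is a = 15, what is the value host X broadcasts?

13

Public value = 15^{15} \pmod{53}.
15^1 ≡ 15 (mod 53)
15^2 = (15^1)^2 ≡ 15^2 = 225 ≡ 13 (mod 53)
15^4 = (15^2)^2 ≡ 13^2 = 169 ≡ 10 (mod 53)
15^8 = (15^4)^2 ≡ 10^2 = 100 ≡ 47 (mod 53)
15^15 = 15^8 · 15^4 · 15^2 · 15^1 ≡ 47 · 10 · 13 · 15 ≡ 13 (mod 53).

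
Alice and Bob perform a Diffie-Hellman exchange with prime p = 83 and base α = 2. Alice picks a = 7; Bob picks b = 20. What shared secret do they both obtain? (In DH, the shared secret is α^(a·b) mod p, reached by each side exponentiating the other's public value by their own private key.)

68

Bob sends B = α^b mod p = 2^20 mod 83.
2^1 ≡ 2 (mod 83)
2^2 = (2^1)^2 ≡ 2^2 = 4 ≡ 4 (mod 83)
2^4 = (2^2)^2 ≡ 4^2 = 16 ≡ 16 (mod 83)
2^8 = (2^4)^2 ≡ 16^2 = 256 ≡ 7 (mod 83)
2^16 = (2^8)^2 ≡ 7^2 = 49 ≡ 49 (mod 83)
2^20 = 2^16 · 2^4 ≡ 49 · 16 ≡ 37 (mod 83).
So B = 37. Alice then computes K = B^a mod p = 37^7 mod 83.
37^1 ≡ 37 (mod 83)
37^2 = (37^1)^2 ≡ 37^2 = 1369 ≡ 41 (mod 83)
37^4 = (37^2)^2 ≡ 41^2 = 1681 ≡ 21 (mod 83)
37^7 = 37^4 · 37^2 · 37^1 ≡ 21 · 41 · 37 ≡ 68 (mod 83).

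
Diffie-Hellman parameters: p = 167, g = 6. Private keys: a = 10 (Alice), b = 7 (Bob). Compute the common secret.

Alice sends A = g^a mod p = 6^10 mod 167.
6^1 ≡ 6 (mod 167)
6^2 = (6^1)^2 ≡ 6^2 = 36 ≡ 36 (mod 167)
6^4 = (6^2)^2 ≡ 36^2 = 1296 ≡ 127 (mod 167)
6^8 = (6^4)^2 ≡ 127^2 = 16129 ≡ 97 (mod 167)
6^10 = 6^8 · 6^2 ≡ 97 · 36 ≡ 152 (mod 167).
So A = 152. Bob then computes K = A^b mod p = 152^7 mod 167.
152^1 ≡ 152 (mod 167)
152^2 = (152^1)^2 ≡ 152^2 = 23104 ≡ 58 (mod 167)
152^4 = (152^2)^2 ≡ 58^2 = 3364 ≡ 24 (mod 167)
152^7 = 152^4 · 152^2 · 152^1 ≡ 24 · 58 · 152 ≡ 162 (mod 167).

162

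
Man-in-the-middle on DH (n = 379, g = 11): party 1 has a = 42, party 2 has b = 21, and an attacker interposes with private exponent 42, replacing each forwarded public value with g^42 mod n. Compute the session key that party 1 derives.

51

Party 1 receives an attacker's public value M = 11^42 mod 379 instead of the honest one.
11^1 ≡ 11 (mod 379)
11^2 = (11^1)^2 ≡ 11^2 = 121 ≡ 121 (mod 379)
11^4 = (11^2)^2 ≡ 121^2 = 14641 ≡ 239 (mod 379)
11^8 = (11^4)^2 ≡ 239^2 = 57121 ≡ 271 (mod 379)
11^16 = (11^8)^2 ≡ 271^2 = 73441 ≡ 294 (mod 379)
11^32 = (11^16)^2 ≡ 294^2 = 86436 ≡ 24 (mod 379)
11^42 = 11^32 · 11^8 · 11^2 ≡ 24 · 271 · 121 ≡ 180 (mod 379).
So M = 180. Party 1 computes K = M^42 mod 379.
180^1 ≡ 180 (mod 379)
180^2 = (180^1)^2 ≡ 180^2 = 32400 ≡ 185 (mod 379)
180^4 = (180^2)^2 ≡ 185^2 = 34225 ≡ 115 (mod 379)
180^8 = (180^4)^2 ≡ 115^2 = 13225 ≡ 339 (mod 379)
180^16 = (180^8)^2 ≡ 339^2 = 114921 ≡ 84 (mod 379)
180^32 = (180^16)^2 ≡ 84^2 = 7056 ≡ 234 (mod 379)
180^42 = 180^32 · 180^8 · 180^2 ≡ 234 · 339 · 185 ≡ 51 (mod 379).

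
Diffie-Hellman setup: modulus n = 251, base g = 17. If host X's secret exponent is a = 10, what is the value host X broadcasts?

Public value = 17^10 mod 251.
17^1 ≡ 17 (mod 251)
17^2 = (17^1)^2 ≡ 17^2 = 289 ≡ 38 (mod 251)
17^4 = (17^2)^2 ≡ 38^2 = 1444 ≡ 189 (mod 251)
17^8 = (17^4)^2 ≡ 189^2 = 35721 ≡ 79 (mod 251)
17^10 = 17^8 · 17^2 ≡ 79 · 38 ≡ 241 (mod 251).

241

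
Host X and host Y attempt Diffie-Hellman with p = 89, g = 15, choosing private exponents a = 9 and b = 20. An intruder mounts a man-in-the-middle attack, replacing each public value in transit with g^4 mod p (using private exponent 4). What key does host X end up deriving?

81

Host X receives an intruder's public value M = 15^4 mod 89 instead of the honest one.
15^1 ≡ 15 (mod 89)
15^2 = (15^1)^2 ≡ 15^2 = 225 ≡ 47 (mod 89)
15^4 = (15^2)^2 ≡ 47^2 = 2209 ≡ 73 (mod 89)
So M = 73. Host X computes K = M^9 mod 89.
73^1 ≡ 73 (mod 89)
73^2 = (73^1)^2 ≡ 73^2 = 5329 ≡ 78 (mod 89)
73^4 = (73^2)^2 ≡ 78^2 = 6084 ≡ 32 (mod 89)
73^8 = (73^4)^2 ≡ 32^2 = 1024 ≡ 45 (mod 89)
73^9 = 73^8 · 73^1 ≡ 45 · 73 ≡ 81 (mod 89).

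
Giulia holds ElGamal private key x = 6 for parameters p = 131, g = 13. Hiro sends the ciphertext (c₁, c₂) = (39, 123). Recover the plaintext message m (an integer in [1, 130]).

20

Shared mask s = c₁^x mod p = 39^6 mod 131.
39^1 ≡ 39 (mod 131)
39^2 = (39^1)^2 ≡ 39^2 = 1521 ≡ 80 (mod 131)
39^4 = (39^2)^2 ≡ 80^2 = 6400 ≡ 112 (mod 131)
39^6 = 39^4 · 39^2 ≡ 112 · 80 ≡ 52 (mod 131).
So s = 52; s⁻¹ ≡ 63 (mod 131).
m = c₂ · s⁻¹ mod 131 = 123 · 63 mod 131 = 20.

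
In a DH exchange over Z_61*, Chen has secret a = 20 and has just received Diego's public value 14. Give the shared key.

Shared key K = 14^20 mod 61.
14^1 ≡ 14 (mod 61)
14^2 = (14^1)^2 ≡ 14^2 = 196 ≡ 13 (mod 61)
14^4 = (14^2)^2 ≡ 13^2 = 169 ≡ 47 (mod 61)
14^8 = (14^4)^2 ≡ 47^2 = 2209 ≡ 13 (mod 61)
14^16 = (14^8)^2 ≡ 13^2 = 169 ≡ 47 (mod 61)
14^20 = 14^16 · 14^4 ≡ 47 · 47 ≡ 13 (mod 61).

13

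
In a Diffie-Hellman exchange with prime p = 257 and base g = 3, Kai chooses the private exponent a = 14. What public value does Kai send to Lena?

Public value = 3^{14} \pmod{257}.
3^1 ≡ 3 (mod 257)
3^2 = (3^1)^2 ≡ 3^2 = 9 ≡ 9 (mod 257)
3^4 = (3^2)^2 ≡ 9^2 = 81 ≡ 81 (mod 257)
3^8 = (3^4)^2 ≡ 81^2 = 6561 ≡ 136 (mod 257)
3^14 = 3^8 · 3^4 · 3^2 ≡ 136 · 81 · 9 ≡ 199 (mod 257).

199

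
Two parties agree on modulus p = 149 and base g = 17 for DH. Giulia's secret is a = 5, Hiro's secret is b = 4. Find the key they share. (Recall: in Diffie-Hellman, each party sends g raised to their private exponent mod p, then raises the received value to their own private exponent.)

Giulia sends A = g^a mod p = 17^5 mod 149.
17^1 ≡ 17 (mod 149)
17^2 = (17^1)^2 ≡ 17^2 = 289 ≡ 140 (mod 149)
17^4 = (17^2)^2 ≡ 140^2 = 19600 ≡ 81 (mod 149)
17^5 = 17^4 · 17^1 ≡ 81 · 17 ≡ 36 (mod 149).
So A = 36. Hiro then computes K = A^b mod p = 36^4 mod 149.
36^1 ≡ 36 (mod 149)
36^2 = (36^1)^2 ≡ 36^2 = 1296 ≡ 104 (mod 149)
36^4 = (36^2)^2 ≡ 104^2 = 10816 ≡ 88 (mod 149)

88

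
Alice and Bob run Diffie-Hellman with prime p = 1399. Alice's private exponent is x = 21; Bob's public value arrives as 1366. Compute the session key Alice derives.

1182

Shared key K = 1366^21 mod 1399.
1366^1 ≡ 1366 (mod 1399)
1366^2 = (1366^1)^2 ≡ 1366^2 = 1865956 ≡ 1089 (mod 1399)
1366^4 = (1366^2)^2 ≡ 1089^2 = 1185921 ≡ 968 (mod 1399)
1366^8 = (1366^4)^2 ≡ 968^2 = 937024 ≡ 1093 (mod 1399)
1366^16 = (1366^8)^2 ≡ 1093^2 = 1194649 ≡ 1302 (mod 1399)
1366^21 = 1366^16 · 1366^4 · 1366^1 ≡ 1302 · 968 · 1366 ≡ 1182 (mod 1399).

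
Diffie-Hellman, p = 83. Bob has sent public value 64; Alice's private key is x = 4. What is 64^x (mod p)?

11

Shared key K = 64^4 mod 83.
64^1 ≡ 64 (mod 83)
64^2 = (64^1)^2 ≡ 64^2 = 4096 ≡ 29 (mod 83)
64^4 = (64^2)^2 ≡ 29^2 = 841 ≡ 11 (mod 83)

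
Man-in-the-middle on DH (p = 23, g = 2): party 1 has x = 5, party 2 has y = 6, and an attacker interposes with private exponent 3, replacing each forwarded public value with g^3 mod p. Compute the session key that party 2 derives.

Party 2 receives an attacker's public value M = 2^3 mod 23 instead of the honest one.
2^1 ≡ 2 (mod 23)
2^2 = (2^1)^2 ≡ 2^2 = 4 ≡ 4 (mod 23)
2^3 = 2^2 · 2^1 ≡ 4 · 2 ≡ 8 (mod 23).
So M = 8. Party 2 computes K = M^6 mod 23.
8^1 ≡ 8 (mod 23)
8^2 = (8^1)^2 ≡ 8^2 = 64 ≡ 18 (mod 23)
8^4 = (8^2)^2 ≡ 18^2 = 324 ≡ 2 (mod 23)
8^6 = 8^4 · 8^2 ≡ 2 · 18 ≡ 13 (mod 23).

13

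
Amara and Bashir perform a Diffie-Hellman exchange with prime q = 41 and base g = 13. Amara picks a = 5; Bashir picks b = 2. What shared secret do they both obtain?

9

Amara sends A = g^a mod q = 13^5 mod 41.
13^1 ≡ 13 (mod 41)
13^2 = (13^1)^2 ≡ 13^2 = 169 ≡ 5 (mod 41)
13^4 = (13^2)^2 ≡ 5^2 = 25 ≡ 25 (mod 41)
13^5 = 13^4 · 13^1 ≡ 25 · 13 ≡ 38 (mod 41).
So A = 38. Bashir then computes K = A^b mod q = 38^2 mod 41.
38^1 ≡ 38 (mod 41)
38^2 = (38^1)^2 ≡ 38^2 = 1444 ≡ 9 (mod 41)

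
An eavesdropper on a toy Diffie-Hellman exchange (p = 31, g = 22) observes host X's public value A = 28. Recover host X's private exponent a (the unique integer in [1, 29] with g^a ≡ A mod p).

8

Try successive powers of 22 modulo 31:
22^1 ≡ 22
22^2 ≡ 19
22^3 ≡ 15
22^4 ≡ 20
22^5 ≡ 6
22^6 ≡ 8
22^7 ≡ 21
22^8 ≡ 28
Found: a = 8.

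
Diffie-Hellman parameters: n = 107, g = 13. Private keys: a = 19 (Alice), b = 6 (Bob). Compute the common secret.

64

Bob sends B = g^b mod n = 13^6 mod 107.
13^1 ≡ 13 (mod 107)
13^2 = (13^1)^2 ≡ 13^2 = 169 ≡ 62 (mod 107)
13^4 = (13^2)^2 ≡ 62^2 = 3844 ≡ 99 (mod 107)
13^6 = 13^4 · 13^2 ≡ 99 · 62 ≡ 39 (mod 107).
So B = 39. Alice then computes K = B^a mod n = 39^19 mod 107.
39^1 ≡ 39 (mod 107)
39^2 = (39^1)^2 ≡ 39^2 = 1521 ≡ 23 (mod 107)
39^4 = (39^2)^2 ≡ 23^2 = 529 ≡ 101 (mod 107)
39^8 = (39^4)^2 ≡ 101^2 = 10201 ≡ 36 (mod 107)
39^16 = (39^8)^2 ≡ 36^2 = 1296 ≡ 12 (mod 107)
39^19 = 39^16 · 39^2 · 39^1 ≡ 12 · 23 · 39 ≡ 64 (mod 107).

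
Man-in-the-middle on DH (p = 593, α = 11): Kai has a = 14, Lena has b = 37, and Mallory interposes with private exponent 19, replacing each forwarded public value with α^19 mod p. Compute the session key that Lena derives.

499

Lena receives Mallory's public value M = 11^19 mod 593 instead of the honest one.
11^1 ≡ 11 (mod 593)
11^2 = (11^1)^2 ≡ 11^2 = 121 ≡ 121 (mod 593)
11^4 = (11^2)^2 ≡ 121^2 = 14641 ≡ 409 (mod 593)
11^8 = (11^4)^2 ≡ 409^2 = 167281 ≡ 55 (mod 593)
11^16 = (11^8)^2 ≡ 55^2 = 3025 ≡ 60 (mod 593)
11^19 = 11^16 · 11^2 · 11^1 ≡ 60 · 121 · 11 ≡ 398 (mod 593).
So M = 398. Lena computes K = M^37 mod 593.
398^1 ≡ 398 (mod 593)
398^2 = (398^1)^2 ≡ 398^2 = 158404 ≡ 73 (mod 593)
398^4 = (398^2)^2 ≡ 73^2 = 5329 ≡ 585 (mod 593)
398^8 = (398^4)^2 ≡ 585^2 = 342225 ≡ 64 (mod 593)
398^16 = (398^8)^2 ≡ 64^2 = 4096 ≡ 538 (mod 593)
398^32 = (398^16)^2 ≡ 538^2 = 289444 ≡ 60 (mod 593)
398^37 = 398^32 · 398^4 · 398^1 ≡ 60 · 585 · 398 ≡ 499 (mod 593).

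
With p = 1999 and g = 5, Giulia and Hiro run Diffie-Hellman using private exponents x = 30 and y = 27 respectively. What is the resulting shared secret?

Hiro sends B = g^y mod p = 5^27 mod 1999.
5^1 ≡ 5 (mod 1999)
5^2 = (5^1)^2 ≡ 5^2 = 25 ≡ 25 (mod 1999)
5^4 = (5^2)^2 ≡ 25^2 = 625 ≡ 625 (mod 1999)
5^8 = (5^4)^2 ≡ 625^2 = 390625 ≡ 820 (mod 1999)
5^16 = (5^8)^2 ≡ 820^2 = 672400 ≡ 736 (mod 1999)
5^27 = 5^16 · 5^8 · 5^2 · 5^1 ≡ 736 · 820 · 25 · 5 ≡ 1738 (mod 1999).
So B = 1738. Giulia then computes K = B^x mod p = 1738^30 mod 1999.
1738^1 ≡ 1738 (mod 1999)
1738^2 = (1738^1)^2 ≡ 1738^2 = 3020644 ≡ 155 (mod 1999)
1738^4 = (1738^2)^2 ≡ 155^2 = 24025 ≡ 37 (mod 1999)
1738^8 = (1738^4)^2 ≡ 37^2 = 1369 ≡ 1369 (mod 1999)
1738^16 = (1738^8)^2 ≡ 1369^2 = 1874161 ≡ 1098 (mod 1999)
1738^30 = 1738^16 · 1738^8 · 1738^4 · 1738^2 ≡ 1098 · 1369 · 37 · 155 ≡ 543 (mod 1999).

543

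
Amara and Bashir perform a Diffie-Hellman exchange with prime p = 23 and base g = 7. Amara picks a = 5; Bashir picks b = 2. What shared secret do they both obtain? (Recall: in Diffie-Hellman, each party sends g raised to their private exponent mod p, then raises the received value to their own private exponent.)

Bashir sends B = g^b mod p = 7^2 mod 23.
7^1 ≡ 7 (mod 23)
7^2 = (7^1)^2 ≡ 7^2 = 49 ≡ 3 (mod 23)
So B = 3. Amara then computes K = B^a mod p = 3^5 mod 23.
3^1 ≡ 3 (mod 23)
3^2 = (3^1)^2 ≡ 3^2 = 9 ≡ 9 (mod 23)
3^4 = (3^2)^2 ≡ 9^2 = 81 ≡ 12 (mod 23)
3^5 = 3^4 · 3^1 ≡ 12 · 3 ≡ 13 (mod 23).

13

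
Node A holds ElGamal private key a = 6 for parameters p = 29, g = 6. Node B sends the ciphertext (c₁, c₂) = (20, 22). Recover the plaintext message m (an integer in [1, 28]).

Shared mask s = c₁^a mod p = 20^6 mod 29.
20^1 ≡ 20 (mod 29)
20^2 = (20^1)^2 ≡ 20^2 = 400 ≡ 23 (mod 29)
20^4 = (20^2)^2 ≡ 23^2 = 529 ≡ 7 (mod 29)
20^6 = 20^4 · 20^2 ≡ 7 · 23 ≡ 16 (mod 29).
So s = 16; s⁻¹ ≡ 20 (mod 29).
m = c₂ · s⁻¹ mod 29 = 22 · 20 mod 29 = 5.

5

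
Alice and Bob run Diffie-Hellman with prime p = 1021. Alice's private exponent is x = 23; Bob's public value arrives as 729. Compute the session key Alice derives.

Shared key K = 729^23 mod 1021.
729^1 ≡ 729 (mod 1021)
729^2 = (729^1)^2 ≡ 729^2 = 531441 ≡ 521 (mod 1021)
729^4 = (729^2)^2 ≡ 521^2 = 271441 ≡ 876 (mod 1021)
729^8 = (729^4)^2 ≡ 876^2 = 767376 ≡ 605 (mod 1021)
729^16 = (729^8)^2 ≡ 605^2 = 366025 ≡ 507 (mod 1021)
729^23 = 729^16 · 729^4 · 729^2 · 729^1 ≡ 507 · 876 · 521 · 729 ≡ 9 (mod 1021).

9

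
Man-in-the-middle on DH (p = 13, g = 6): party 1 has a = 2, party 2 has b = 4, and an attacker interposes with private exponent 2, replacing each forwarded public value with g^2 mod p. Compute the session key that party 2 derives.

Party 2 receives an attacker's public value M = 6^2 mod 13 instead of the honest one.
6^1 ≡ 6 (mod 13)
6^2 = (6^1)^2 ≡ 6^2 = 36 ≡ 10 (mod 13)
So M = 10. Party 2 computes K = M^4 mod 13.
10^1 ≡ 10 (mod 13)
10^2 = (10^1)^2 ≡ 10^2 = 100 ≡ 9 (mod 13)
10^4 = (10^2)^2 ≡ 9^2 = 81 ≡ 3 (mod 13)

3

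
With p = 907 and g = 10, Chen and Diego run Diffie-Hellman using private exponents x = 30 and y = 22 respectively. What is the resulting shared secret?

88

Chen sends A = g^x mod p = 10^30 mod 907.
10^1 ≡ 10 (mod 907)
10^2 = (10^1)^2 ≡ 10^2 = 100 ≡ 100 (mod 907)
10^4 = (10^2)^2 ≡ 100^2 = 10000 ≡ 23 (mod 907)
10^8 = (10^4)^2 ≡ 23^2 = 529 ≡ 529 (mod 907)
10^16 = (10^8)^2 ≡ 529^2 = 279841 ≡ 485 (mod 907)
10^30 = 10^16 · 10^8 · 10^4 · 10^2 ≡ 485 · 529 · 23 · 100 ≡ 765 (mod 907).
So A = 765. Diego then computes K = A^y mod p = 765^22 mod 907.
765^1 ≡ 765 (mod 907)
765^2 = (765^1)^2 ≡ 765^2 = 585225 ≡ 210 (mod 907)
765^4 = (765^2)^2 ≡ 210^2 = 44100 ≡ 564 (mod 907)
765^8 = (765^4)^2 ≡ 564^2 = 318096 ≡ 646 (mod 907)
765^16 = (765^8)^2 ≡ 646^2 = 417316 ≡ 96 (mod 907)
765^22 = 765^16 · 765^4 · 765^2 ≡ 96 · 564 · 210 ≡ 88 (mod 907).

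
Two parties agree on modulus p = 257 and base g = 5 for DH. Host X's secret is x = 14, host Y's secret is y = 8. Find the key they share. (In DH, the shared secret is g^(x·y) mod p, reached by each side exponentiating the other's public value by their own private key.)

249

Host Y sends B = g^y mod p = 5^8 mod 257.
5^1 ≡ 5 (mod 257)
5^2 = (5^1)^2 ≡ 5^2 = 25 ≡ 25 (mod 257)
5^4 = (5^2)^2 ≡ 25^2 = 625 ≡ 111 (mod 257)
5^8 = (5^4)^2 ≡ 111^2 = 12321 ≡ 242 (mod 257)
So B = 242. Host X then computes K = B^x mod p = 242^14 mod 257.
242^1 ≡ 242 (mod 257)
242^2 = (242^1)^2 ≡ 242^2 = 58564 ≡ 225 (mod 257)
242^4 = (242^2)^2 ≡ 225^2 = 50625 ≡ 253 (mod 257)
242^8 = (242^4)^2 ≡ 253^2 = 64009 ≡ 16 (mod 257)
242^14 = 242^8 · 242^4 · 242^2 ≡ 16 · 253 · 225 ≡ 249 (mod 257).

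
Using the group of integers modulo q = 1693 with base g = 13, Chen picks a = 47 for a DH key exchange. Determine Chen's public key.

433

Public value = 13^47 mod 1693.
13^1 ≡ 13 (mod 1693)
13^2 = (13^1)^2 ≡ 13^2 = 169 ≡ 169 (mod 1693)
13^4 = (13^2)^2 ≡ 169^2 = 28561 ≡ 1473 (mod 1693)
13^8 = (13^4)^2 ≡ 1473^2 = 2169729 ≡ 996 (mod 1693)
13^16 = (13^8)^2 ≡ 996^2 = 992016 ≡ 1611 (mod 1693)
13^32 = (13^16)^2 ≡ 1611^2 = 2595321 ≡ 1645 (mod 1693)
13^47 = 13^32 · 13^8 · 13^4 · 13^2 · 13^1 ≡ 1645 · 996 · 1473 · 169 · 13 ≡ 433 (mod 1693).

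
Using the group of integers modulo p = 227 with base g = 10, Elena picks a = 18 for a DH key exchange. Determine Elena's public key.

182

Public value = 10^18 mod 227.
10^1 ≡ 10 (mod 227)
10^2 = (10^1)^2 ≡ 10^2 = 100 ≡ 100 (mod 227)
10^4 = (10^2)^2 ≡ 100^2 = 10000 ≡ 12 (mod 227)
10^8 = (10^4)^2 ≡ 12^2 = 144 ≡ 144 (mod 227)
10^16 = (10^8)^2 ≡ 144^2 = 20736 ≡ 79 (mod 227)
10^18 = 10^16 · 10^2 ≡ 79 · 100 ≡ 182 (mod 227).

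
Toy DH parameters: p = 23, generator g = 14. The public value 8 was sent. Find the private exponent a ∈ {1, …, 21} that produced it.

Try successive powers of 14 modulo 23:
14^1 ≡ 14
14^2 ≡ 12
14^3 ≡ 7
14^4 ≡ 6
14^5 ≡ 15
14^6 ≡ 3
14^7 ≡ 19
14^8 ≡ 13
14^9 ≡ 21
14^10 ≡ 18
14^11 ≡ 22
14^12 ≡ 9
14^13 ≡ 11
14^14 ≡ 16
14^15 ≡ 17
14^16 ≡ 8
Found: a = 16.

16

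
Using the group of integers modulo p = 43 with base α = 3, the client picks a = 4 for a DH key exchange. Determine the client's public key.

38

Public value = 3^4 mod 43.
3^1 ≡ 3 (mod 43)
3^2 = (3^1)^2 ≡ 3^2 = 9 ≡ 9 (mod 43)
3^4 = (3^2)^2 ≡ 9^2 = 81 ≡ 38 (mod 43)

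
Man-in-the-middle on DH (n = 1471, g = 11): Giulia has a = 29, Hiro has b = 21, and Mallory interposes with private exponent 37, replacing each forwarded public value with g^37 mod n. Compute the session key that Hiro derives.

Hiro receives Mallory's public value M = 11^37 mod 1471 instead of the honest one.
11^1 ≡ 11 (mod 1471)
11^2 = (11^1)^2 ≡ 11^2 = 121 ≡ 121 (mod 1471)
11^4 = (11^2)^2 ≡ 121^2 = 14641 ≡ 1402 (mod 1471)
11^8 = (11^4)^2 ≡ 1402^2 = 1965604 ≡ 348 (mod 1471)
11^16 = (11^8)^2 ≡ 348^2 = 121104 ≡ 482 (mod 1471)
11^32 = (11^16)^2 ≡ 482^2 = 232324 ≡ 1377 (mod 1471)
11^37 = 11^32 · 11^4 · 11^1 ≡ 1377 · 1402 · 11 ≡ 738 (mod 1471).
So M = 738. Hiro computes K = M^21 mod 1471.
738^1 ≡ 738 (mod 1471)
738^2 = (738^1)^2 ≡ 738^2 = 544644 ≡ 374 (mod 1471)
738^4 = (738^2)^2 ≡ 374^2 = 139876 ≡ 131 (mod 1471)
738^8 = (738^4)^2 ≡ 131^2 = 17161 ≡ 980 (mod 1471)
738^16 = (738^8)^2 ≡ 980^2 = 960400 ≡ 1308 (mod 1471)
738^21 = 738^16 · 738^4 · 738^1 ≡ 1308 · 131 · 738 ≡ 309 (mod 1471).

309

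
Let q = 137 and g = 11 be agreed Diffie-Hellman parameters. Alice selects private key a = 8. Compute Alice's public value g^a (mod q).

50

Public value = 11^8 (mod 137).
11^1 ≡ 11 (mod 137)
11^2 = (11^1)^2 ≡ 11^2 = 121 ≡ 121 (mod 137)
11^4 = (11^2)^2 ≡ 121^2 = 14641 ≡ 119 (mod 137)
11^8 = (11^4)^2 ≡ 119^2 = 14161 ≡ 50 (mod 137)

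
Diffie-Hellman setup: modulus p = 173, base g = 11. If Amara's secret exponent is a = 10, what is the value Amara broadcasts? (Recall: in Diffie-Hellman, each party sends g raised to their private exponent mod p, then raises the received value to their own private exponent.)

Public value = 11^10 mod 173.
11^1 ≡ 11 (mod 173)
11^2 = (11^1)^2 ≡ 11^2 = 121 ≡ 121 (mod 173)
11^4 = (11^2)^2 ≡ 121^2 = 14641 ≡ 109 (mod 173)
11^8 = (11^4)^2 ≡ 109^2 = 11881 ≡ 117 (mod 173)
11^10 = 11^8 · 11^2 ≡ 117 · 121 ≡ 144 (mod 173).

144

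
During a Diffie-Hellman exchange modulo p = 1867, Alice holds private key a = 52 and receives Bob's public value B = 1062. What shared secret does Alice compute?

Shared key K = 1062^52 mod 1867.
1062^1 ≡ 1062 (mod 1867)
1062^2 = (1062^1)^2 ≡ 1062^2 = 1127844 ≡ 176 (mod 1867)
1062^4 = (1062^2)^2 ≡ 176^2 = 30976 ≡ 1104 (mod 1867)
1062^8 = (1062^4)^2 ≡ 1104^2 = 1218816 ≡ 1532 (mod 1867)
1062^16 = (1062^8)^2 ≡ 1532^2 = 2347024 ≡ 205 (mod 1867)
1062^32 = (1062^16)^2 ≡ 205^2 = 42025 ≡ 951 (mod 1867)
1062^52 = 1062^32 · 1062^16 · 1062^4 ≡ 951 · 205 · 1104 ≡ 693 (mod 1867).

693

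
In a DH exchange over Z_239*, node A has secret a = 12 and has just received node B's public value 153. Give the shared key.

Shared key K = 153^12 mod 239.
153^1 ≡ 153 (mod 239)
153^2 = (153^1)^2 ≡ 153^2 = 23409 ≡ 226 (mod 239)
153^4 = (153^2)^2 ≡ 226^2 = 51076 ≡ 169 (mod 239)
153^8 = (153^4)^2 ≡ 169^2 = 28561 ≡ 120 (mod 239)
153^12 = 153^8 · 153^4 ≡ 120 · 169 ≡ 204 (mod 239).

204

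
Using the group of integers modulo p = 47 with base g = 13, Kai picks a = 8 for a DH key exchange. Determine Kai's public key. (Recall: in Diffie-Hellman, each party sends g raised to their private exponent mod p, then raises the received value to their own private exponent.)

37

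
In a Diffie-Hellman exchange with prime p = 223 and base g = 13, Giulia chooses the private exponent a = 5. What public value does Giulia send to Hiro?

Public value = 13^5 mod 223.
13^1 ≡ 13 (mod 223)
13^2 = (13^1)^2 ≡ 13^2 = 169 ≡ 169 (mod 223)
13^4 = (13^2)^2 ≡ 169^2 = 28561 ≡ 17 (mod 223)
13^5 = 13^4 · 13^1 ≡ 17 · 13 ≡ 221 (mod 223).

221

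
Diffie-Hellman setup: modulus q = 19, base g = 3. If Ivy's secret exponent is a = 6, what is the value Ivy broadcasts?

Public value = 3^6 (mod 19).
3^1 ≡ 3 (mod 19)
3^2 = (3^1)^2 ≡ 3^2 = 9 ≡ 9 (mod 19)
3^4 = (3^2)^2 ≡ 9^2 = 81 ≡ 5 (mod 19)
3^6 = 3^4 · 3^2 ≡ 5 · 9 ≡ 7 (mod 19).

7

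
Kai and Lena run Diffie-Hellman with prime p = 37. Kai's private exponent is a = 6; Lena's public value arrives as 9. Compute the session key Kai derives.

10

Shared key K = 9^6 mod 37.
9^1 ≡ 9 (mod 37)
9^2 = (9^1)^2 ≡ 9^2 = 81 ≡ 7 (mod 37)
9^4 = (9^2)^2 ≡ 7^2 = 49 ≡ 12 (mod 37)
9^6 = 9^4 · 9^2 ≡ 12 · 7 ≡ 10 (mod 37).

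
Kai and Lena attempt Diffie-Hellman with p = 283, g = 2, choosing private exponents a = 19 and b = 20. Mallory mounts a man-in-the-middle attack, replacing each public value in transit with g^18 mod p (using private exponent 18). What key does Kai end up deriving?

Kai receives Mallory's public value M = 2^18 mod 283 instead of the honest one.
2^1 ≡ 2 (mod 283)
2^2 = (2^1)^2 ≡ 2^2 = 4 ≡ 4 (mod 283)
2^4 = (2^2)^2 ≡ 4^2 = 16 ≡ 16 (mod 283)
2^8 = (2^4)^2 ≡ 16^2 = 256 ≡ 256 (mod 283)
2^16 = (2^8)^2 ≡ 256^2 = 65536 ≡ 163 (mod 283)
2^18 = 2^16 · 2^2 ≡ 163 · 4 ≡ 86 (mod 283).
So M = 86. Kai computes K = M^19 mod 283.
86^1 ≡ 86 (mod 283)
86^2 = (86^1)^2 ≡ 86^2 = 7396 ≡ 38 (mod 283)
86^4 = (86^2)^2 ≡ 38^2 = 1444 ≡ 29 (mod 283)
86^8 = (86^4)^2 ≡ 29^2 = 841 ≡ 275 (mod 283)
86^16 = (86^8)^2 ≡ 275^2 = 75625 ≡ 64 (mod 283)
86^19 = 86^16 · 86^2 · 86^1 ≡ 64 · 38 · 86 ≡ 15 (mod 283).

15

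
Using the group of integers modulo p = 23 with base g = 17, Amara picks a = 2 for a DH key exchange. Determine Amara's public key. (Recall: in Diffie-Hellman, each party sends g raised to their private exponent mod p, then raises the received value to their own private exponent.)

Public value = 17^2 mod 23.
17^1 ≡ 17 (mod 23)
17^2 = (17^1)^2 ≡ 17^2 = 289 ≡ 13 (mod 23)

13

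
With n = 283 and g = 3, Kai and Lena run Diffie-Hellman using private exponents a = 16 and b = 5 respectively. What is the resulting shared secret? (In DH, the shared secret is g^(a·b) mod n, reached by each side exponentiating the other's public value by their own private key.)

Kai sends A = g^a mod n = 3^16 mod 283.
3^1 ≡ 3 (mod 283)
3^2 = (3^1)^2 ≡ 3^2 = 9 ≡ 9 (mod 283)
3^4 = (3^2)^2 ≡ 9^2 = 81 ≡ 81 (mod 283)
3^8 = (3^4)^2 ≡ 81^2 = 6561 ≡ 52 (mod 283)
3^16 = (3^8)^2 ≡ 52^2 = 2704 ≡ 157 (mod 283)
So A = 157. Lena then computes K = A^b mod n = 157^5 mod 283.
157^1 ≡ 157 (mod 283)
157^2 = (157^1)^2 ≡ 157^2 = 24649 ≡ 28 (mod 283)
157^4 = (157^2)^2 ≡ 28^2 = 784 ≡ 218 (mod 283)
157^5 = 157^4 · 157^1 ≡ 218 · 157 ≡ 266 (mod 283).

266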